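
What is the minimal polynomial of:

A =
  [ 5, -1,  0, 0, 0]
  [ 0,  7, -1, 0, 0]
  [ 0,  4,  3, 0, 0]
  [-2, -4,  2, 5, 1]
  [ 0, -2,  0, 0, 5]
x^3 - 15*x^2 + 75*x - 125

The characteristic polynomial is χ_A(x) = (x - 5)^5, so the eigenvalues are known. The minimal polynomial is
  m_A(x) = Π_λ (x − λ)^{k_λ}
where k_λ is the size of the *largest* Jordan block for λ (equivalently, the smallest k with (A − λI)^k v = 0 for every generalised eigenvector v of λ).

  λ = 5: largest Jordan block has size 3, contributing (x − 5)^3

So m_A(x) = (x - 5)^3 = x^3 - 15*x^2 + 75*x - 125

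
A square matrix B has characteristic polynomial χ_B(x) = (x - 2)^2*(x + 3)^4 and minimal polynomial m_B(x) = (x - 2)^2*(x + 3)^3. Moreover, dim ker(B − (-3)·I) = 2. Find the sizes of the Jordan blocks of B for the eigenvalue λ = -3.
Block sizes for λ = -3: [3, 1]

Step 1 — from the characteristic polynomial, algebraic multiplicity of λ = -3 is 4. From dim ker(B − (-3)·I) = 2, there are exactly 2 Jordan blocks for λ = -3.
Step 2 — from the minimal polynomial, the factor (x + 3)^3 tells us the largest block for λ = -3 has size 3.
Step 3 — with total size 4, 2 blocks, and largest block 3, the block sizes (in nonincreasing order) are [3, 1].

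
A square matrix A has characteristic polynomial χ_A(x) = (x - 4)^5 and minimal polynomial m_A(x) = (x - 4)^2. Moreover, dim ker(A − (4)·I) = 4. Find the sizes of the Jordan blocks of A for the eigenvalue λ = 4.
Block sizes for λ = 4: [2, 1, 1, 1]

Step 1 — from the characteristic polynomial, algebraic multiplicity of λ = 4 is 5. From dim ker(A − (4)·I) = 4, there are exactly 4 Jordan blocks for λ = 4.
Step 2 — from the minimal polynomial, the factor (x − 4)^2 tells us the largest block for λ = 4 has size 2.
Step 3 — with total size 5, 4 blocks, and largest block 2, the block sizes (in nonincreasing order) are [2, 1, 1, 1].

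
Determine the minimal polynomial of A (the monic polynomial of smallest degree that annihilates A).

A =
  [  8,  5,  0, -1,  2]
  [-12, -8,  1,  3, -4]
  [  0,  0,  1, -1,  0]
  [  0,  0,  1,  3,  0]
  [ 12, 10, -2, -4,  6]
x^2 - 4*x + 4

The characteristic polynomial is χ_A(x) = (x - 2)^5, so the eigenvalues are known. The minimal polynomial is
  m_A(x) = Π_λ (x − λ)^{k_λ}
where k_λ is the size of the *largest* Jordan block for λ (equivalently, the smallest k with (A − λI)^k v = 0 for every generalised eigenvector v of λ).

  λ = 2: largest Jordan block has size 2, contributing (x − 2)^2

So m_A(x) = (x - 2)^2 = x^2 - 4*x + 4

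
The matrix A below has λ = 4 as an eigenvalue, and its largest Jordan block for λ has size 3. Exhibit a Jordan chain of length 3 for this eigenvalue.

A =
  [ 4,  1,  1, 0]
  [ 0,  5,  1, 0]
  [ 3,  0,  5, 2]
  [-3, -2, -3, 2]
A Jordan chain for λ = 4 of length 3:
v_1 = (3, 3, -3, -3)ᵀ
v_2 = (0, 0, 3, -3)ᵀ
v_3 = (1, 0, 0, 0)ᵀ

Let N = A − (4)·I. We want v_3 with N^3 v_3 = 0 but N^2 v_3 ≠ 0; then v_{j-1} := N · v_j for j = 3, …, 2.

Pick v_3 = (1, 0, 0, 0)ᵀ.
Then v_2 = N · v_3 = (0, 0, 3, -3)ᵀ.
Then v_1 = N · v_2 = (3, 3, -3, -3)ᵀ.

Sanity check: (A − (4)·I) v_1 = (0, 0, 0, 0)ᵀ = 0. ✓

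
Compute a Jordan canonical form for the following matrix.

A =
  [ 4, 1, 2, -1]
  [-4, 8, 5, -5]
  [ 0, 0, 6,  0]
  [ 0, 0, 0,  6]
J_3(6) ⊕ J_1(6)

The characteristic polynomial is
  det(x·I − A) = x^4 - 24*x^3 + 216*x^2 - 864*x + 1296 = (x - 6)^4

Eigenvalues and multiplicities (the geometric multiplicity of λ is n − rank(A − λI), which equals the number of Jordan blocks for λ):
  λ = 6: algebraic multiplicity = 4, geometric multiplicity = 2

Determining the block sizes for each eigenvalue:
  λ = 6: with am = 4 and gm = 2, the partition is not yet determined (e.g. several partitions of 4 into 2 parts exist). Let N = A − (6)·I. Computing rank(N^1) = 2, rank(N^2) = 1, rank(N^3) = 0; the number of blocks of size ≥ j is rank(N^{j−1}) − rank(N^j), giving [2, 1, 1]. So we have 1 block(s) of size 3, 1 block(s) of size 1 → block sizes [3, 1]

Assembling the blocks gives a Jordan form
J =
  [6, 1, 0, 0]
  [0, 6, 1, 0]
  [0, 0, 6, 0]
  [0, 0, 0, 6]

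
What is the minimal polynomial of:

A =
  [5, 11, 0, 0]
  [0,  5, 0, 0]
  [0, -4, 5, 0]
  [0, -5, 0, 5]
x^2 - 10*x + 25

The characteristic polynomial is χ_A(x) = (x - 5)^4, so the eigenvalues are known. The minimal polynomial is
  m_A(x) = Π_λ (x − λ)^{k_λ}
where k_λ is the size of the *largest* Jordan block for λ (equivalently, the smallest k with (A − λI)^k v = 0 for every generalised eigenvector v of λ).

  λ = 5: largest Jordan block has size 2, contributing (x − 5)^2

So m_A(x) = (x - 5)^2 = x^2 - 10*x + 25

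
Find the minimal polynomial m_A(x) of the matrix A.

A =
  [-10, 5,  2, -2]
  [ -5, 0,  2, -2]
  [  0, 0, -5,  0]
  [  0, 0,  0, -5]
x^2 + 10*x + 25

The characteristic polynomial is χ_A(x) = (x + 5)^4, so the eigenvalues are known. The minimal polynomial is
  m_A(x) = Π_λ (x − λ)^{k_λ}
where k_λ is the size of the *largest* Jordan block for λ (equivalently, the smallest k with (A − λI)^k v = 0 for every generalised eigenvector v of λ).

  λ = -5: largest Jordan block has size 2, contributing (x + 5)^2

So m_A(x) = (x + 5)^2 = x^2 + 10*x + 25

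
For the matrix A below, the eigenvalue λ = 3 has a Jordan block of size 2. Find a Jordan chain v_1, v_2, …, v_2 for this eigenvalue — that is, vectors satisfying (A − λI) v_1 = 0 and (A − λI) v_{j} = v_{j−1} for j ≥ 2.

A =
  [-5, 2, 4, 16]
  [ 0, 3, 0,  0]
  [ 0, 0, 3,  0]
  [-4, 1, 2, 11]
A Jordan chain for λ = 3 of length 2:
v_1 = (-8, 0, 0, -4)ᵀ
v_2 = (1, 0, 0, 0)ᵀ

Let N = A − (3)·I. We want v_2 with N^2 v_2 = 0 but N^1 v_2 ≠ 0; then v_{j-1} := N · v_j for j = 2, …, 2.

Pick v_2 = (1, 0, 0, 0)ᵀ.
Then v_1 = N · v_2 = (-8, 0, 0, -4)ᵀ.

Sanity check: (A − (3)·I) v_1 = (0, 0, 0, 0)ᵀ = 0. ✓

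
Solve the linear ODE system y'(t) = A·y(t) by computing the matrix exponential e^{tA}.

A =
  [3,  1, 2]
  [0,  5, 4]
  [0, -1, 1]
e^{tA} =
  [exp(3*t), t*exp(3*t), 2*t*exp(3*t)]
  [0, 2*t*exp(3*t) + exp(3*t), 4*t*exp(3*t)]
  [0, -t*exp(3*t), -2*t*exp(3*t) + exp(3*t)]

Strategy: write A = P · J · P⁻¹ where J is a Jordan canonical form, so e^{tA} = P · e^{tJ} · P⁻¹, and e^{tJ} can be computed block-by-block.

A has Jordan form
J =
  [3, 1, 0]
  [0, 3, 0]
  [0, 0, 3]
(up to reordering of blocks).

Per-block formulas:
  For a 1×1 block at λ = 3: exp(t · [3]) = [e^(3t)].
  For a 2×2 Jordan block J_2(3): exp(t · J_2(3)) = e^(3t)·(I + t·N), where N is the 2×2 nilpotent shift.

After assembling e^{tJ} and conjugating by P, we get:

e^{tA} =
  [exp(3*t), t*exp(3*t), 2*t*exp(3*t)]
  [0, 2*t*exp(3*t) + exp(3*t), 4*t*exp(3*t)]
  [0, -t*exp(3*t), -2*t*exp(3*t) + exp(3*t)]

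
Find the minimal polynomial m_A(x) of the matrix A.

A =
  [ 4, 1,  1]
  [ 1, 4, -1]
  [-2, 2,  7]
x^2 - 10*x + 25

The characteristic polynomial is χ_A(x) = (x - 5)^3, so the eigenvalues are known. The minimal polynomial is
  m_A(x) = Π_λ (x − λ)^{k_λ}
where k_λ is the size of the *largest* Jordan block for λ (equivalently, the smallest k with (A − λI)^k v = 0 for every generalised eigenvector v of λ).

  λ = 5: largest Jordan block has size 2, contributing (x − 5)^2

So m_A(x) = (x - 5)^2 = x^2 - 10*x + 25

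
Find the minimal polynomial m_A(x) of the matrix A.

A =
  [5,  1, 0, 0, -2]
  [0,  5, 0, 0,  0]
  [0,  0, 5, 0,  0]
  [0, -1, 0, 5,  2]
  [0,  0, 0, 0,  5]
x^2 - 10*x + 25

The characteristic polynomial is χ_A(x) = (x - 5)^5, so the eigenvalues are known. The minimal polynomial is
  m_A(x) = Π_λ (x − λ)^{k_λ}
where k_λ is the size of the *largest* Jordan block for λ (equivalently, the smallest k with (A − λI)^k v = 0 for every generalised eigenvector v of λ).

  λ = 5: largest Jordan block has size 2, contributing (x − 5)^2

So m_A(x) = (x - 5)^2 = x^2 - 10*x + 25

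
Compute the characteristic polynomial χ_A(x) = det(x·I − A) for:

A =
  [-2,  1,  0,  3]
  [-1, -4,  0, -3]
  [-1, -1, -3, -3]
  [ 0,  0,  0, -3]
x^4 + 12*x^3 + 54*x^2 + 108*x + 81

Expanding det(x·I − A) (e.g. by cofactor expansion or by noting that A is similar to its Jordan form J, which has the same characteristic polynomial as A) gives
  χ_A(x) = x^4 + 12*x^3 + 54*x^2 + 108*x + 81
which factors as (x + 3)^4. The eigenvalues (with algebraic multiplicities) are λ = -3 with multiplicity 4.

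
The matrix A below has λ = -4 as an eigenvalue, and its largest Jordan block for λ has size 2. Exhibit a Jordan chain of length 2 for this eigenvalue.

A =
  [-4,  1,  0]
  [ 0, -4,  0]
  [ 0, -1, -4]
A Jordan chain for λ = -4 of length 2:
v_1 = (1, 0, -1)ᵀ
v_2 = (0, 1, 0)ᵀ

Let N = A − (-4)·I. We want v_2 with N^2 v_2 = 0 but N^1 v_2 ≠ 0; then v_{j-1} := N · v_j for j = 2, …, 2.

Pick v_2 = (0, 1, 0)ᵀ.
Then v_1 = N · v_2 = (1, 0, -1)ᵀ.

Sanity check: (A − (-4)·I) v_1 = (0, 0, 0)ᵀ = 0. ✓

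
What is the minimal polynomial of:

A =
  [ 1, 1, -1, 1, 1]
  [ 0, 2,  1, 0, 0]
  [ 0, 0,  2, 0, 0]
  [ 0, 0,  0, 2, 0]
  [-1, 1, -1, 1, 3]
x^3 - 6*x^2 + 12*x - 8

The characteristic polynomial is χ_A(x) = (x - 2)^5, so the eigenvalues are known. The minimal polynomial is
  m_A(x) = Π_λ (x − λ)^{k_λ}
where k_λ is the size of the *largest* Jordan block for λ (equivalently, the smallest k with (A − λI)^k v = 0 for every generalised eigenvector v of λ).

  λ = 2: largest Jordan block has size 3, contributing (x − 2)^3

So m_A(x) = (x - 2)^3 = x^3 - 6*x^2 + 12*x - 8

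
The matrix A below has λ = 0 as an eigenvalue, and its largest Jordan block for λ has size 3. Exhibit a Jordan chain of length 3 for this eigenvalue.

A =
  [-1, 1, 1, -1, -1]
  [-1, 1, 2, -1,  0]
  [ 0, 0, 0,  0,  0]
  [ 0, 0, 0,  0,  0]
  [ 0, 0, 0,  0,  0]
A Jordan chain for λ = 0 of length 3:
v_1 = (1, 1, 0, 0, 0)ᵀ
v_2 = (1, 2, 0, 0, 0)ᵀ
v_3 = (0, 0, 1, 0, 0)ᵀ

Let N = A − (0)·I. We want v_3 with N^3 v_3 = 0 but N^2 v_3 ≠ 0; then v_{j-1} := N · v_j for j = 3, …, 2.

Pick v_3 = (0, 0, 1, 0, 0)ᵀ.
Then v_2 = N · v_3 = (1, 2, 0, 0, 0)ᵀ.
Then v_1 = N · v_2 = (1, 1, 0, 0, 0)ᵀ.

Sanity check: (A − (0)·I) v_1 = (0, 0, 0, 0, 0)ᵀ = 0. ✓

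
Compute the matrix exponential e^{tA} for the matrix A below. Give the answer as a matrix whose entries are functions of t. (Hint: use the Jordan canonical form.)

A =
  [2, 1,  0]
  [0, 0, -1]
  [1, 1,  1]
e^{tA} =
  [t^2*exp(t)/2 + t*exp(t) + exp(t), t*exp(t), -t^2*exp(t)/2]
  [-t^2*exp(t)/2, -t*exp(t) + exp(t), t^2*exp(t)/2 - t*exp(t)]
  [t^2*exp(t)/2 + t*exp(t), t*exp(t), -t^2*exp(t)/2 + exp(t)]

Strategy: write A = P · J · P⁻¹ where J is a Jordan canonical form, so e^{tA} = P · e^{tJ} · P⁻¹, and e^{tJ} can be computed block-by-block.

A has Jordan form
J =
  [1, 1, 0]
  [0, 1, 1]
  [0, 0, 1]
(up to reordering of blocks).

Per-block formulas:
  For a 3×3 Jordan block J_3(1): exp(t · J_3(1)) = e^(1t)·(I + t·N + (t^2/2)·N^2), where N is the 3×3 nilpotent shift.

After assembling e^{tJ} and conjugating by P, we get:

e^{tA} =
  [t^2*exp(t)/2 + t*exp(t) + exp(t), t*exp(t), -t^2*exp(t)/2]
  [-t^2*exp(t)/2, -t*exp(t) + exp(t), t^2*exp(t)/2 - t*exp(t)]
  [t^2*exp(t)/2 + t*exp(t), t*exp(t), -t^2*exp(t)/2 + exp(t)]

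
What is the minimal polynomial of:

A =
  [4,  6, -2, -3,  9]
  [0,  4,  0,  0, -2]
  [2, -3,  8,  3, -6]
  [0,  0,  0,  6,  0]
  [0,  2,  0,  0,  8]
x^2 - 12*x + 36

The characteristic polynomial is χ_A(x) = (x - 6)^5, so the eigenvalues are known. The minimal polynomial is
  m_A(x) = Π_λ (x − λ)^{k_λ}
where k_λ is the size of the *largest* Jordan block for λ (equivalently, the smallest k with (A − λI)^k v = 0 for every generalised eigenvector v of λ).

  λ = 6: largest Jordan block has size 2, contributing (x − 6)^2

So m_A(x) = (x - 6)^2 = x^2 - 12*x + 36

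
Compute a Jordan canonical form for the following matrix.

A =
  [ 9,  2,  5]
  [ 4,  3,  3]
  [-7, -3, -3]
J_3(3)

The characteristic polynomial is
  det(x·I − A) = x^3 - 9*x^2 + 27*x - 27 = (x - 3)^3

Eigenvalues and multiplicities (the geometric multiplicity of λ is n − rank(A − λI), which equals the number of Jordan blocks for λ):
  λ = 3: algebraic multiplicity = 3, geometric multiplicity = 1

Determining the block sizes for each eigenvalue:
  λ = 3: one block (gm = 1), so the single block has size am = 3 → block sizes [3]

Assembling the blocks gives a Jordan form
J =
  [3, 1, 0]
  [0, 3, 1]
  [0, 0, 3]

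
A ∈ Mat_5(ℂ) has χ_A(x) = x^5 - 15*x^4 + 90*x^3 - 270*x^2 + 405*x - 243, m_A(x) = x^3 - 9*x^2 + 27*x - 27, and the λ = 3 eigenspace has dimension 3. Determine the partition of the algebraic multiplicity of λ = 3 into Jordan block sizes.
Block sizes for λ = 3: [3, 1, 1]

Step 1 — from the characteristic polynomial, algebraic multiplicity of λ = 3 is 5. From dim ker(A − (3)·I) = 3, there are exactly 3 Jordan blocks for λ = 3.
Step 2 — from the minimal polynomial, the factor (x − 3)^3 tells us the largest block for λ = 3 has size 3.
Step 3 — with total size 5, 3 blocks, and largest block 3, the block sizes (in nonincreasing order) are [3, 1, 1].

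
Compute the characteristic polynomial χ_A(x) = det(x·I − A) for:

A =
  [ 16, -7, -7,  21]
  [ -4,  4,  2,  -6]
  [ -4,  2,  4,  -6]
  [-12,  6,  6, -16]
x^4 - 8*x^3 + 24*x^2 - 32*x + 16

Expanding det(x·I − A) (e.g. by cofactor expansion or by noting that A is similar to its Jordan form J, which has the same characteristic polynomial as A) gives
  χ_A(x) = x^4 - 8*x^3 + 24*x^2 - 32*x + 16
which factors as (x - 2)^4. The eigenvalues (with algebraic multiplicities) are λ = 2 with multiplicity 4.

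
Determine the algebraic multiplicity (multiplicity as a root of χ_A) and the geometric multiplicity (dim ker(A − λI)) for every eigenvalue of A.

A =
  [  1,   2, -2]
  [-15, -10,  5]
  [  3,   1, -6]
λ = -5: alg = 3, geom = 2

Step 1 — factor the characteristic polynomial to read off the algebraic multiplicities:
  χ_A(x) = (x + 5)^3

Step 2 — compute geometric multiplicities via the rank-nullity identity g(λ) = n − rank(A − λI):
  rank(A − (-5)·I) = 1, so dim ker(A − (-5)·I) = n − 1 = 2

Summary:
  λ = -5: algebraic multiplicity = 3, geometric multiplicity = 2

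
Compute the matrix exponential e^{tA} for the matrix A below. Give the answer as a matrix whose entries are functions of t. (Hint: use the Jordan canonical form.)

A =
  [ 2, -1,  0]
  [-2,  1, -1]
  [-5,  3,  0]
e^{tA} =
  [3*t^2*exp(t)/2 + t*exp(t) + exp(t), -t^2*exp(t)/2 - t*exp(t), t^2*exp(t)/2]
  [3*t^2*exp(t)/2 - 2*t*exp(t), -t^2*exp(t)/2 + exp(t), t^2*exp(t)/2 - t*exp(t)]
  [-3*t^2*exp(t) - 5*t*exp(t), t^2*exp(t) + 3*t*exp(t), -t^2*exp(t) - t*exp(t) + exp(t)]

Strategy: write A = P · J · P⁻¹ where J is a Jordan canonical form, so e^{tA} = P · e^{tJ} · P⁻¹, and e^{tJ} can be computed block-by-block.

A has Jordan form
J =
  [1, 1, 0]
  [0, 1, 1]
  [0, 0, 1]
(up to reordering of blocks).

Per-block formulas:
  For a 3×3 Jordan block J_3(1): exp(t · J_3(1)) = e^(1t)·(I + t·N + (t^2/2)·N^2), where N is the 3×3 nilpotent shift.

After assembling e^{tJ} and conjugating by P, we get:

e^{tA} =
  [3*t^2*exp(t)/2 + t*exp(t) + exp(t), -t^2*exp(t)/2 - t*exp(t), t^2*exp(t)/2]
  [3*t^2*exp(t)/2 - 2*t*exp(t), -t^2*exp(t)/2 + exp(t), t^2*exp(t)/2 - t*exp(t)]
  [-3*t^2*exp(t) - 5*t*exp(t), t^2*exp(t) + 3*t*exp(t), -t^2*exp(t) - t*exp(t) + exp(t)]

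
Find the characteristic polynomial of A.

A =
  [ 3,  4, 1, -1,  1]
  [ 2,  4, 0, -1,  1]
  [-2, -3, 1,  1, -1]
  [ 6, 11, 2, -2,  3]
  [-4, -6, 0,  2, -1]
x^5 - 5*x^4 + 10*x^3 - 10*x^2 + 5*x - 1

Expanding det(x·I − A) (e.g. by cofactor expansion or by noting that A is similar to its Jordan form J, which has the same characteristic polynomial as A) gives
  χ_A(x) = x^5 - 5*x^4 + 10*x^3 - 10*x^2 + 5*x - 1
which factors as (x - 1)^5. The eigenvalues (with algebraic multiplicities) are λ = 1 with multiplicity 5.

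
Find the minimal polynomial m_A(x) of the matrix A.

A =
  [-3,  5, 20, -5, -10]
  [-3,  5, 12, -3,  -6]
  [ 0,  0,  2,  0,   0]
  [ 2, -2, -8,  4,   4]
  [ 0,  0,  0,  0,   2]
x^2 - 4*x + 4

The characteristic polynomial is χ_A(x) = (x - 2)^5, so the eigenvalues are known. The minimal polynomial is
  m_A(x) = Π_λ (x − λ)^{k_λ}
where k_λ is the size of the *largest* Jordan block for λ (equivalently, the smallest k with (A − λI)^k v = 0 for every generalised eigenvector v of λ).

  λ = 2: largest Jordan block has size 2, contributing (x − 2)^2

So m_A(x) = (x - 2)^2 = x^2 - 4*x + 4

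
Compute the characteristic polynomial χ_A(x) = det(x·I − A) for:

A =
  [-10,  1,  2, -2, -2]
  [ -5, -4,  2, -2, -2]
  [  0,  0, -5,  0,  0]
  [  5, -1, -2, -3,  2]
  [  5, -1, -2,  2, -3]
x^5 + 25*x^4 + 250*x^3 + 1250*x^2 + 3125*x + 3125

Expanding det(x·I − A) (e.g. by cofactor expansion or by noting that A is similar to its Jordan form J, which has the same characteristic polynomial as A) gives
  χ_A(x) = x^5 + 25*x^4 + 250*x^3 + 1250*x^2 + 3125*x + 3125
which factors as (x + 5)^5. The eigenvalues (with algebraic multiplicities) are λ = -5 with multiplicity 5.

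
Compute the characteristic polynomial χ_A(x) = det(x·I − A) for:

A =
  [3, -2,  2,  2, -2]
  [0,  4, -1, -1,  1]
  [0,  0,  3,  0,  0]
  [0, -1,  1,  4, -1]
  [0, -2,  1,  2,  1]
x^5 - 15*x^4 + 90*x^3 - 270*x^2 + 405*x - 243

Expanding det(x·I − A) (e.g. by cofactor expansion or by noting that A is similar to its Jordan form J, which has the same characteristic polynomial as A) gives
  χ_A(x) = x^5 - 15*x^4 + 90*x^3 - 270*x^2 + 405*x - 243
which factors as (x - 3)^5. The eigenvalues (with algebraic multiplicities) are λ = 3 with multiplicity 5.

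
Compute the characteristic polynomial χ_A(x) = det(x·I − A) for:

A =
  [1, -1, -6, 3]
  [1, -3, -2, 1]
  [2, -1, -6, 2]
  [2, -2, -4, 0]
x^4 + 8*x^3 + 24*x^2 + 32*x + 16

Expanding det(x·I − A) (e.g. by cofactor expansion or by noting that A is similar to its Jordan form J, which has the same characteristic polynomial as A) gives
  χ_A(x) = x^4 + 8*x^3 + 24*x^2 + 32*x + 16
which factors as (x + 2)^4. The eigenvalues (with algebraic multiplicities) are λ = -2 with multiplicity 4.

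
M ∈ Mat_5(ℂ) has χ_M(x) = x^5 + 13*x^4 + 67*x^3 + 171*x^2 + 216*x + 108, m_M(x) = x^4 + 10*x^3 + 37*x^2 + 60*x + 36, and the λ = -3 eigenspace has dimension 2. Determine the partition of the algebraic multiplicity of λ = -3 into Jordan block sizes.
Block sizes for λ = -3: [2, 1]

Step 1 — from the characteristic polynomial, algebraic multiplicity of λ = -3 is 3. From dim ker(M − (-3)·I) = 2, there are exactly 2 Jordan blocks for λ = -3.
Step 2 — from the minimal polynomial, the factor (x + 3)^2 tells us the largest block for λ = -3 has size 2.
Step 3 — with total size 3, 2 blocks, and largest block 2, the block sizes (in nonincreasing order) are [2, 1].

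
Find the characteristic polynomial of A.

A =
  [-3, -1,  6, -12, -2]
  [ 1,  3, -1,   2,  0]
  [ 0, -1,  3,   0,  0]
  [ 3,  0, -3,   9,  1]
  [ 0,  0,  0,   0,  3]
x^5 - 15*x^4 + 90*x^3 - 270*x^2 + 405*x - 243

Expanding det(x·I − A) (e.g. by cofactor expansion or by noting that A is similar to its Jordan form J, which has the same characteristic polynomial as A) gives
  χ_A(x) = x^5 - 15*x^4 + 90*x^3 - 270*x^2 + 405*x - 243
which factors as (x - 3)^5. The eigenvalues (with algebraic multiplicities) are λ = 3 with multiplicity 5.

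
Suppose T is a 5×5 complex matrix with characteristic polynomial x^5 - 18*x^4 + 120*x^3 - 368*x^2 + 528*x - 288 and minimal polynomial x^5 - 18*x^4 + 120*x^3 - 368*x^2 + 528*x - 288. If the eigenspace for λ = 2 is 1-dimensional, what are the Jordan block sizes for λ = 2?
Block sizes for λ = 2: [3]

Step 1 — from the characteristic polynomial, algebraic multiplicity of λ = 2 is 3. From dim ker(T − (2)·I) = 1, there are exactly 1 Jordan blocks for λ = 2.
Step 2 — from the minimal polynomial, the factor (x − 2)^3 tells us the largest block for λ = 2 has size 3.
Step 3 — with total size 3, 1 blocks, and largest block 3, the block sizes (in nonincreasing order) are [3].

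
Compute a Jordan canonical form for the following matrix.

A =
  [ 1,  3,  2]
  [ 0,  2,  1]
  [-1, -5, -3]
J_3(0)

The characteristic polynomial is
  det(x·I − A) = x^3

Eigenvalues and multiplicities (the geometric multiplicity of λ is n − rank(A − λI), which equals the number of Jordan blocks for λ):
  λ = 0: algebraic multiplicity = 3, geometric multiplicity = 1

Determining the block sizes for each eigenvalue:
  λ = 0: one block (gm = 1), so the single block has size am = 3 → block sizes [3]

Assembling the blocks gives a Jordan form
J =
  [0, 1, 0]
  [0, 0, 1]
  [0, 0, 0]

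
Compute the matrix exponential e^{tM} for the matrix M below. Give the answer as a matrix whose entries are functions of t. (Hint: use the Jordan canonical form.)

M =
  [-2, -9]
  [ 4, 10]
e^{tM} =
  [-6*t*exp(4*t) + exp(4*t), -9*t*exp(4*t)]
  [4*t*exp(4*t), 6*t*exp(4*t) + exp(4*t)]

Strategy: write M = P · J · P⁻¹ where J is a Jordan canonical form, so e^{tM} = P · e^{tJ} · P⁻¹, and e^{tJ} can be computed block-by-block.

M has Jordan form
J =
  [4, 1]
  [0, 4]
(up to reordering of blocks).

Per-block formulas:
  For a 2×2 Jordan block J_2(4): exp(t · J_2(4)) = e^(4t)·(I + t·N), where N is the 2×2 nilpotent shift.

After assembling e^{tJ} and conjugating by P, we get:

e^{tM} =
  [-6*t*exp(4*t) + exp(4*t), -9*t*exp(4*t)]
  [4*t*exp(4*t), 6*t*exp(4*t) + exp(4*t)]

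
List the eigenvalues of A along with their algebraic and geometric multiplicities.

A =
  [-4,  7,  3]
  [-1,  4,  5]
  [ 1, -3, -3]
λ = -1: alg = 3, geom = 1

Step 1 — factor the characteristic polynomial to read off the algebraic multiplicities:
  χ_A(x) = (x + 1)^3

Step 2 — compute geometric multiplicities via the rank-nullity identity g(λ) = n − rank(A − λI):
  rank(A − (-1)·I) = 2, so dim ker(A − (-1)·I) = n − 2 = 1

Summary:
  λ = -1: algebraic multiplicity = 3, geometric multiplicity = 1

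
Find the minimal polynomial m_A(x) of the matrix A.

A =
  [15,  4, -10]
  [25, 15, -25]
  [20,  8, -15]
x^2 - 10*x + 25

The characteristic polynomial is χ_A(x) = (x - 5)^3, so the eigenvalues are known. The minimal polynomial is
  m_A(x) = Π_λ (x − λ)^{k_λ}
where k_λ is the size of the *largest* Jordan block for λ (equivalently, the smallest k with (A − λI)^k v = 0 for every generalised eigenvector v of λ).

  λ = 5: largest Jordan block has size 2, contributing (x − 5)^2

So m_A(x) = (x - 5)^2 = x^2 - 10*x + 25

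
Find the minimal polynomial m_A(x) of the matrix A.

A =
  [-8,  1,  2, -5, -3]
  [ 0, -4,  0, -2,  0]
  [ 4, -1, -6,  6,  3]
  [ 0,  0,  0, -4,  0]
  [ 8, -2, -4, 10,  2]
x^2 + 8*x + 16

The characteristic polynomial is χ_A(x) = (x + 4)^5, so the eigenvalues are known. The minimal polynomial is
  m_A(x) = Π_λ (x − λ)^{k_λ}
where k_λ is the size of the *largest* Jordan block for λ (equivalently, the smallest k with (A − λI)^k v = 0 for every generalised eigenvector v of λ).

  λ = -4: largest Jordan block has size 2, contributing (x + 4)^2

So m_A(x) = (x + 4)^2 = x^2 + 8*x + 16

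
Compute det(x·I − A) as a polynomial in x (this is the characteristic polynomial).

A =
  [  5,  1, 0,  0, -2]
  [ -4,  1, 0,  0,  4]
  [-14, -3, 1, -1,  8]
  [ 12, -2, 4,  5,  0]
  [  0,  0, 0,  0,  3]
x^5 - 15*x^4 + 90*x^3 - 270*x^2 + 405*x - 243

Expanding det(x·I − A) (e.g. by cofactor expansion or by noting that A is similar to its Jordan form J, which has the same characteristic polynomial as A) gives
  χ_A(x) = x^5 - 15*x^4 + 90*x^3 - 270*x^2 + 405*x - 243
which factors as (x - 3)^5. The eigenvalues (with algebraic multiplicities) are λ = 3 with multiplicity 5.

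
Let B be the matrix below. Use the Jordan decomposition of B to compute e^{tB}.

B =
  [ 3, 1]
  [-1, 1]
e^{tB} =
  [t*exp(2*t) + exp(2*t), t*exp(2*t)]
  [-t*exp(2*t), -t*exp(2*t) + exp(2*t)]

Strategy: write B = P · J · P⁻¹ where J is a Jordan canonical form, so e^{tB} = P · e^{tJ} · P⁻¹, and e^{tJ} can be computed block-by-block.

B has Jordan form
J =
  [2, 1]
  [0, 2]
(up to reordering of blocks).

Per-block formulas:
  For a 2×2 Jordan block J_2(2): exp(t · J_2(2)) = e^(2t)·(I + t·N), where N is the 2×2 nilpotent shift.

After assembling e^{tJ} and conjugating by P, we get:

e^{tB} =
  [t*exp(2*t) + exp(2*t), t*exp(2*t)]
  [-t*exp(2*t), -t*exp(2*t) + exp(2*t)]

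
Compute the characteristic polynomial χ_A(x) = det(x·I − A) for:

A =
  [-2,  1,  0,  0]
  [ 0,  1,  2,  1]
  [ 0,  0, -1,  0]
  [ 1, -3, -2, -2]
x^4 + 4*x^3 + 6*x^2 + 4*x + 1

Expanding det(x·I − A) (e.g. by cofactor expansion or by noting that A is similar to its Jordan form J, which has the same characteristic polynomial as A) gives
  χ_A(x) = x^4 + 4*x^3 + 6*x^2 + 4*x + 1
which factors as (x + 1)^4. The eigenvalues (with algebraic multiplicities) are λ = -1 with multiplicity 4.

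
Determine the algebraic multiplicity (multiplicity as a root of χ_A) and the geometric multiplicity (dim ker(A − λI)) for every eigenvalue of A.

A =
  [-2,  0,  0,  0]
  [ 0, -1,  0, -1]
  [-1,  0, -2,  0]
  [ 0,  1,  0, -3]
λ = -2: alg = 4, geom = 2

Step 1 — factor the characteristic polynomial to read off the algebraic multiplicities:
  χ_A(x) = (x + 2)^4

Step 2 — compute geometric multiplicities via the rank-nullity identity g(λ) = n − rank(A − λI):
  rank(A − (-2)·I) = 2, so dim ker(A − (-2)·I) = n − 2 = 2

Summary:
  λ = -2: algebraic multiplicity = 4, geometric multiplicity = 2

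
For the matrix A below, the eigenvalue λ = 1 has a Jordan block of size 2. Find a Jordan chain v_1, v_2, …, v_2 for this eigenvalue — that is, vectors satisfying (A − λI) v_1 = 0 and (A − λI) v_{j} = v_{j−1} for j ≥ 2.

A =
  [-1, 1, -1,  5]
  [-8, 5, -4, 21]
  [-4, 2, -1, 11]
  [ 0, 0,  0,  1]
A Jordan chain for λ = 1 of length 2:
v_1 = (-2, -8, -4, 0)ᵀ
v_2 = (1, 0, 0, 0)ᵀ

Let N = A − (1)·I. We want v_2 with N^2 v_2 = 0 but N^1 v_2 ≠ 0; then v_{j-1} := N · v_j for j = 2, …, 2.

Pick v_2 = (1, 0, 0, 0)ᵀ.
Then v_1 = N · v_2 = (-2, -8, -4, 0)ᵀ.

Sanity check: (A − (1)·I) v_1 = (0, 0, 0, 0)ᵀ = 0. ✓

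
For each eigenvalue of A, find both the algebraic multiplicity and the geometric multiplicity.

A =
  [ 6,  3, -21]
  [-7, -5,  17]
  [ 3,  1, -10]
λ = -3: alg = 3, geom = 1

Step 1 — factor the characteristic polynomial to read off the algebraic multiplicities:
  χ_A(x) = (x + 3)^3

Step 2 — compute geometric multiplicities via the rank-nullity identity g(λ) = n − rank(A − λI):
  rank(A − (-3)·I) = 2, so dim ker(A − (-3)·I) = n − 2 = 1

Summary:
  λ = -3: algebraic multiplicity = 3, geometric multiplicity = 1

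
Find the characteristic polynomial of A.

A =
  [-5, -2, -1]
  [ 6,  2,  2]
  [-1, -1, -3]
x^3 + 6*x^2 + 12*x + 8

Expanding det(x·I − A) (e.g. by cofactor expansion or by noting that A is similar to its Jordan form J, which has the same characteristic polynomial as A) gives
  χ_A(x) = x^3 + 6*x^2 + 12*x + 8
which factors as (x + 2)^3. The eigenvalues (with algebraic multiplicities) are λ = -2 with multiplicity 3.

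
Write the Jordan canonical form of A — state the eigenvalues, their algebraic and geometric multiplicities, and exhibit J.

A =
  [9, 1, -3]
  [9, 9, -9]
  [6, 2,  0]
J_2(6) ⊕ J_1(6)

The characteristic polynomial is
  det(x·I − A) = x^3 - 18*x^2 + 108*x - 216 = (x - 6)^3

Eigenvalues and multiplicities (the geometric multiplicity of λ is n − rank(A − λI), which equals the number of Jordan blocks for λ):
  λ = 6: algebraic multiplicity = 3, geometric multiplicity = 2

Determining the block sizes for each eigenvalue:
  λ = 6: 2 blocks summing to 3 forces exactly one block of size 2 and the rest size 1 → block sizes [2, 1]

Assembling the blocks gives a Jordan form
J =
  [6, 1, 0]
  [0, 6, 0]
  [0, 0, 6]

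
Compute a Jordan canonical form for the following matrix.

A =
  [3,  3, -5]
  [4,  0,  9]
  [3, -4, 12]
J_3(5)

The characteristic polynomial is
  det(x·I − A) = x^3 - 15*x^2 + 75*x - 125 = (x - 5)^3

Eigenvalues and multiplicities (the geometric multiplicity of λ is n − rank(A − λI), which equals the number of Jordan blocks for λ):
  λ = 5: algebraic multiplicity = 3, geometric multiplicity = 1

Determining the block sizes for each eigenvalue:
  λ = 5: one block (gm = 1), so the single block has size am = 3 → block sizes [3]

Assembling the blocks gives a Jordan form
J =
  [5, 1, 0]
  [0, 5, 1]
  [0, 0, 5]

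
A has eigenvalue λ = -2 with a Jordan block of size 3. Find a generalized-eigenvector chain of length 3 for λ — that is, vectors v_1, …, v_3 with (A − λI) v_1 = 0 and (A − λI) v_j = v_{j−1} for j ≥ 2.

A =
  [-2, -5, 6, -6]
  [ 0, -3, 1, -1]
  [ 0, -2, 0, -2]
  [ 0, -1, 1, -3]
A Jordan chain for λ = -2 of length 3:
v_1 = (-1, 0, 0, 0)ᵀ
v_2 = (-5, -1, -2, -1)ᵀ
v_3 = (0, 1, 0, 0)ᵀ

Let N = A − (-2)·I. We want v_3 with N^3 v_3 = 0 but N^2 v_3 ≠ 0; then v_{j-1} := N · v_j for j = 3, …, 2.

Pick v_3 = (0, 1, 0, 0)ᵀ.
Then v_2 = N · v_3 = (-5, -1, -2, -1)ᵀ.
Then v_1 = N · v_2 = (-1, 0, 0, 0)ᵀ.

Sanity check: (A − (-2)·I) v_1 = (0, 0, 0, 0)ᵀ = 0. ✓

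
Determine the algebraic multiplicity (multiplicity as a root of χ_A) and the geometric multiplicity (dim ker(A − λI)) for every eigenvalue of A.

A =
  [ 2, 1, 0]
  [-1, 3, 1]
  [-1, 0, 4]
λ = 3: alg = 3, geom = 1

Step 1 — factor the characteristic polynomial to read off the algebraic multiplicities:
  χ_A(x) = (x - 3)^3

Step 2 — compute geometric multiplicities via the rank-nullity identity g(λ) = n − rank(A − λI):
  rank(A − (3)·I) = 2, so dim ker(A − (3)·I) = n − 2 = 1

Summary:
  λ = 3: algebraic multiplicity = 3, geometric multiplicity = 1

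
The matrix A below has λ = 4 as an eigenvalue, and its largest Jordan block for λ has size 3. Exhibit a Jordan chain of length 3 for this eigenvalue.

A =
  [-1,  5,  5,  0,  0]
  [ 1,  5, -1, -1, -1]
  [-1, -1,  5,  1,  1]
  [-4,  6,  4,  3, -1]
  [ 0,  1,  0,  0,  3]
A Jordan chain for λ = 4 of length 3:
v_1 = (0, 1, -1, 1, 1)ᵀ
v_2 = (0, 2, -2, 2, 1)ᵀ
v_3 = (1, 1, 0, 0, 0)ᵀ

Let N = A − (4)·I. We want v_3 with N^3 v_3 = 0 but N^2 v_3 ≠ 0; then v_{j-1} := N · v_j for j = 3, …, 2.

Pick v_3 = (1, 1, 0, 0, 0)ᵀ.
Then v_2 = N · v_3 = (0, 2, -2, 2, 1)ᵀ.
Then v_1 = N · v_2 = (0, 1, -1, 1, 1)ᵀ.

Sanity check: (A − (4)·I) v_1 = (0, 0, 0, 0, 0)ᵀ = 0. ✓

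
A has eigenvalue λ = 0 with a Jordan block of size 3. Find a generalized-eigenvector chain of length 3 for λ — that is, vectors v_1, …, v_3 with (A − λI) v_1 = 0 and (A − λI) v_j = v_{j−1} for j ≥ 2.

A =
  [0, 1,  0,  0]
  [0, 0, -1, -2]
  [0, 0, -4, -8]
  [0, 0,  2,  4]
A Jordan chain for λ = 0 of length 3:
v_1 = (-1, 0, 0, 0)ᵀ
v_2 = (0, -1, -4, 2)ᵀ
v_3 = (0, 0, 1, 0)ᵀ

Let N = A − (0)·I. We want v_3 with N^3 v_3 = 0 but N^2 v_3 ≠ 0; then v_{j-1} := N · v_j for j = 3, …, 2.

Pick v_3 = (0, 0, 1, 0)ᵀ.
Then v_2 = N · v_3 = (0, -1, -4, 2)ᵀ.
Then v_1 = N · v_2 = (-1, 0, 0, 0)ᵀ.

Sanity check: (A − (0)·I) v_1 = (0, 0, 0, 0)ᵀ = 0. ✓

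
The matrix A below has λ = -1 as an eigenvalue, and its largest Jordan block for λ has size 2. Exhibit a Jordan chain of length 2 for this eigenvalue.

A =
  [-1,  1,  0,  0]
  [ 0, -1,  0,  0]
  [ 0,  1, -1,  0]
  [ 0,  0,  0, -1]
A Jordan chain for λ = -1 of length 2:
v_1 = (1, 0, 1, 0)ᵀ
v_2 = (0, 1, 0, 0)ᵀ

Let N = A − (-1)·I. We want v_2 with N^2 v_2 = 0 but N^1 v_2 ≠ 0; then v_{j-1} := N · v_j for j = 2, …, 2.

Pick v_2 = (0, 1, 0, 0)ᵀ.
Then v_1 = N · v_2 = (1, 0, 1, 0)ᵀ.

Sanity check: (A − (-1)·I) v_1 = (0, 0, 0, 0)ᵀ = 0. ✓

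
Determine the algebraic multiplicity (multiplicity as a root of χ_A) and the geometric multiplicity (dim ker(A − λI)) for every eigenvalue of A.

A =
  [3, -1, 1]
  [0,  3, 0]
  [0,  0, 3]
λ = 3: alg = 3, geom = 2

Step 1 — factor the characteristic polynomial to read off the algebraic multiplicities:
  χ_A(x) = (x - 3)^3

Step 2 — compute geometric multiplicities via the rank-nullity identity g(λ) = n − rank(A − λI):
  rank(A − (3)·I) = 1, so dim ker(A − (3)·I) = n − 1 = 2

Summary:
  λ = 3: algebraic multiplicity = 3, geometric multiplicity = 2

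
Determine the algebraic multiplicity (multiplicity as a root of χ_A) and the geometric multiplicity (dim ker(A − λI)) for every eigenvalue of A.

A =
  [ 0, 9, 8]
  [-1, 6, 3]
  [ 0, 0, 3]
λ = 3: alg = 3, geom = 1

Step 1 — factor the characteristic polynomial to read off the algebraic multiplicities:
  χ_A(x) = (x - 3)^3

Step 2 — compute geometric multiplicities via the rank-nullity identity g(λ) = n − rank(A − λI):
  rank(A − (3)·I) = 2, so dim ker(A − (3)·I) = n − 2 = 1

Summary:
  λ = 3: algebraic multiplicity = 3, geometric multiplicity = 1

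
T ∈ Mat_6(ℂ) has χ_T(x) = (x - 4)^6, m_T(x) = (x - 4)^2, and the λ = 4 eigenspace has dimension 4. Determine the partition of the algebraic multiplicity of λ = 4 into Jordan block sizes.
Block sizes for λ = 4: [2, 2, 1, 1]

Step 1 — from the characteristic polynomial, algebraic multiplicity of λ = 4 is 6. From dim ker(T − (4)·I) = 4, there are exactly 4 Jordan blocks for λ = 4.
Step 2 — from the minimal polynomial, the factor (x − 4)^2 tells us the largest block for λ = 4 has size 2.
Step 3 — with total size 6, 4 blocks, and largest block 2, the block sizes (in nonincreasing order) are [2, 2, 1, 1].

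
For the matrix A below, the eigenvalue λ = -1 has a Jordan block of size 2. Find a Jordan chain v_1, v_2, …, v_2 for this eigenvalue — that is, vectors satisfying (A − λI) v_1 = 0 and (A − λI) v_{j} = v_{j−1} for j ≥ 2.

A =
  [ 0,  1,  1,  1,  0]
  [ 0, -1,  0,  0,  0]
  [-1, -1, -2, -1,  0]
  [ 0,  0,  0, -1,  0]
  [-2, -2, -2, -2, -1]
A Jordan chain for λ = -1 of length 2:
v_1 = (1, 0, -1, 0, -2)ᵀ
v_2 = (1, 0, 0, 0, 0)ᵀ

Let N = A − (-1)·I. We want v_2 with N^2 v_2 = 0 but N^1 v_2 ≠ 0; then v_{j-1} := N · v_j for j = 2, …, 2.

Pick v_2 = (1, 0, 0, 0, 0)ᵀ.
Then v_1 = N · v_2 = (1, 0, -1, 0, -2)ᵀ.

Sanity check: (A − (-1)·I) v_1 = (0, 0, 0, 0, 0)ᵀ = 0. ✓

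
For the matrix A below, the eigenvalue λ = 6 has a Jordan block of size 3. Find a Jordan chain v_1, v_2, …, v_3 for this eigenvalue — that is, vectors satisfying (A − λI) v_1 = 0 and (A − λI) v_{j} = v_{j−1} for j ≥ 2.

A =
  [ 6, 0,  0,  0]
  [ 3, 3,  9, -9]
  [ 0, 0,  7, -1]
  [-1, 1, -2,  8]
A Jordan chain for λ = 6 of length 3:
v_1 = (0, 0, 1, 1)ᵀ
v_2 = (0, 3, 0, -1)ᵀ
v_3 = (1, 0, 0, 0)ᵀ

Let N = A − (6)·I. We want v_3 with N^3 v_3 = 0 but N^2 v_3 ≠ 0; then v_{j-1} := N · v_j for j = 3, …, 2.

Pick v_3 = (1, 0, 0, 0)ᵀ.
Then v_2 = N · v_3 = (0, 3, 0, -1)ᵀ.
Then v_1 = N · v_2 = (0, 0, 1, 1)ᵀ.

Sanity check: (A − (6)·I) v_1 = (0, 0, 0, 0)ᵀ = 0. ✓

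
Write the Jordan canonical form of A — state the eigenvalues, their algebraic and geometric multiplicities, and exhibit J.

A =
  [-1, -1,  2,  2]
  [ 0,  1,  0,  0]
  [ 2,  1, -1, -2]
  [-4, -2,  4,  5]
J_2(1) ⊕ J_1(1) ⊕ J_1(1)

The characteristic polynomial is
  det(x·I − A) = x^4 - 4*x^3 + 6*x^2 - 4*x + 1 = (x - 1)^4

Eigenvalues and multiplicities (the geometric multiplicity of λ is n − rank(A − λI), which equals the number of Jordan blocks for λ):
  λ = 1: algebraic multiplicity = 4, geometric multiplicity = 3

Determining the block sizes for each eigenvalue:
  λ = 1: 3 blocks summing to 4 forces exactly one block of size 2 and the rest size 1 → block sizes [2, 1, 1]

Assembling the blocks gives a Jordan form
J =
  [1, 1, 0, 0]
  [0, 1, 0, 0]
  [0, 0, 1, 0]
  [0, 0, 0, 1]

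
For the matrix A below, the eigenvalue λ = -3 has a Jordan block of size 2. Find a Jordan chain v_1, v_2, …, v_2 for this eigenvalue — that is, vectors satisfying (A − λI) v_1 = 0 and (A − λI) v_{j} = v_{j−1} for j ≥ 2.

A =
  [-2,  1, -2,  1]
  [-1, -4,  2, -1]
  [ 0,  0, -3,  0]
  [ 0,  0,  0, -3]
A Jordan chain for λ = -3 of length 2:
v_1 = (1, -1, 0, 0)ᵀ
v_2 = (1, 0, 0, 0)ᵀ

Let N = A − (-3)·I. We want v_2 with N^2 v_2 = 0 but N^1 v_2 ≠ 0; then v_{j-1} := N · v_j for j = 2, …, 2.

Pick v_2 = (1, 0, 0, 0)ᵀ.
Then v_1 = N · v_2 = (1, -1, 0, 0)ᵀ.

Sanity check: (A − (-3)·I) v_1 = (0, 0, 0, 0)ᵀ = 0. ✓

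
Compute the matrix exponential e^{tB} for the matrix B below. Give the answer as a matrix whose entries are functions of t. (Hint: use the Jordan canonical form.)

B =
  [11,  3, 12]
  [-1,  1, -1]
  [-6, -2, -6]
e^{tB} =
  [3*t^2*exp(2*t) + 9*t*exp(2*t) + exp(2*t), 3*t*exp(2*t), 9*t^2*exp(2*t)/2 + 12*t*exp(2*t)]
  [-t^2*exp(2*t) - t*exp(2*t), -t*exp(2*t) + exp(2*t), -3*t^2*exp(2*t)/2 - t*exp(2*t)]
  [-2*t^2*exp(2*t) - 6*t*exp(2*t), -2*t*exp(2*t), -3*t^2*exp(2*t) - 8*t*exp(2*t) + exp(2*t)]

Strategy: write B = P · J · P⁻¹ where J is a Jordan canonical form, so e^{tB} = P · e^{tJ} · P⁻¹, and e^{tJ} can be computed block-by-block.

B has Jordan form
J =
  [2, 1, 0]
  [0, 2, 1]
  [0, 0, 2]
(up to reordering of blocks).

Per-block formulas:
  For a 3×3 Jordan block J_3(2): exp(t · J_3(2)) = e^(2t)·(I + t·N + (t^2/2)·N^2), where N is the 3×3 nilpotent shift.

After assembling e^{tJ} and conjugating by P, we get:

e^{tB} =
  [3*t^2*exp(2*t) + 9*t*exp(2*t) + exp(2*t), 3*t*exp(2*t), 9*t^2*exp(2*t)/2 + 12*t*exp(2*t)]
  [-t^2*exp(2*t) - t*exp(2*t), -t*exp(2*t) + exp(2*t), -3*t^2*exp(2*t)/2 - t*exp(2*t)]
  [-2*t^2*exp(2*t) - 6*t*exp(2*t), -2*t*exp(2*t), -3*t^2*exp(2*t) - 8*t*exp(2*t) + exp(2*t)]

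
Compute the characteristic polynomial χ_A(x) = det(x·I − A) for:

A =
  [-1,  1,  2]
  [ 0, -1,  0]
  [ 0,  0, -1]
x^3 + 3*x^2 + 3*x + 1

Expanding det(x·I − A) (e.g. by cofactor expansion or by noting that A is similar to its Jordan form J, which has the same characteristic polynomial as A) gives
  χ_A(x) = x^3 + 3*x^2 + 3*x + 1
which factors as (x + 1)^3. The eigenvalues (with algebraic multiplicities) are λ = -1 with multiplicity 3.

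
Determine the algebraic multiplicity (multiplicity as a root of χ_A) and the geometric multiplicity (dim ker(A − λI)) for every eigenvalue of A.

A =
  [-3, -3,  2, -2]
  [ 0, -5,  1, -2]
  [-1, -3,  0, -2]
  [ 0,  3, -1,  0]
λ = -2: alg = 4, geom = 2

Step 1 — factor the characteristic polynomial to read off the algebraic multiplicities:
  χ_A(x) = (x + 2)^4

Step 2 — compute geometric multiplicities via the rank-nullity identity g(λ) = n − rank(A − λI):
  rank(A − (-2)·I) = 2, so dim ker(A − (-2)·I) = n − 2 = 2

Summary:
  λ = -2: algebraic multiplicity = 4, geometric multiplicity = 2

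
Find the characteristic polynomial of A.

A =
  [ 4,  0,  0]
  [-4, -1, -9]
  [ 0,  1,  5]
x^3 - 8*x^2 + 20*x - 16

Expanding det(x·I − A) (e.g. by cofactor expansion or by noting that A is similar to its Jordan form J, which has the same characteristic polynomial as A) gives
  χ_A(x) = x^3 - 8*x^2 + 20*x - 16
which factors as (x - 4)*(x - 2)^2. The eigenvalues (with algebraic multiplicities) are λ = 2 with multiplicity 2, λ = 4 with multiplicity 1.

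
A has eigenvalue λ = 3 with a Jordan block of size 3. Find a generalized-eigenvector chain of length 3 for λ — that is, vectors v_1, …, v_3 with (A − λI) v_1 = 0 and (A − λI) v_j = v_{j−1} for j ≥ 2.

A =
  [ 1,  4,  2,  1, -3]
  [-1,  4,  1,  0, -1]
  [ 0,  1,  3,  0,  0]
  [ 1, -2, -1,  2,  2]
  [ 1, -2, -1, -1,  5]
A Jordan chain for λ = 3 of length 3:
v_1 = (-2, 0, -1, 1, 1)ᵀ
v_2 = (-2, -1, 0, 1, 1)ᵀ
v_3 = (1, 0, 0, 0, 0)ᵀ

Let N = A − (3)·I. We want v_3 with N^3 v_3 = 0 but N^2 v_3 ≠ 0; then v_{j-1} := N · v_j for j = 3, …, 2.

Pick v_3 = (1, 0, 0, 0, 0)ᵀ.
Then v_2 = N · v_3 = (-2, -1, 0, 1, 1)ᵀ.
Then v_1 = N · v_2 = (-2, 0, -1, 1, 1)ᵀ.

Sanity check: (A − (3)·I) v_1 = (0, 0, 0, 0, 0)ᵀ = 0. ✓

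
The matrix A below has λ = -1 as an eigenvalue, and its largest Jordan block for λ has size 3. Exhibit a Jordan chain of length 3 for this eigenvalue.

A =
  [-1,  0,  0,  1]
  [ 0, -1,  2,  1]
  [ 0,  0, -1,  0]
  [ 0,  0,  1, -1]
A Jordan chain for λ = -1 of length 3:
v_1 = (1, 1, 0, 0)ᵀ
v_2 = (0, 2, 0, 1)ᵀ
v_3 = (0, 0, 1, 0)ᵀ

Let N = A − (-1)·I. We want v_3 with N^3 v_3 = 0 but N^2 v_3 ≠ 0; then v_{j-1} := N · v_j for j = 3, …, 2.

Pick v_3 = (0, 0, 1, 0)ᵀ.
Then v_2 = N · v_3 = (0, 2, 0, 1)ᵀ.
Then v_1 = N · v_2 = (1, 1, 0, 0)ᵀ.

Sanity check: (A − (-1)·I) v_1 = (0, 0, 0, 0)ᵀ = 0. ✓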